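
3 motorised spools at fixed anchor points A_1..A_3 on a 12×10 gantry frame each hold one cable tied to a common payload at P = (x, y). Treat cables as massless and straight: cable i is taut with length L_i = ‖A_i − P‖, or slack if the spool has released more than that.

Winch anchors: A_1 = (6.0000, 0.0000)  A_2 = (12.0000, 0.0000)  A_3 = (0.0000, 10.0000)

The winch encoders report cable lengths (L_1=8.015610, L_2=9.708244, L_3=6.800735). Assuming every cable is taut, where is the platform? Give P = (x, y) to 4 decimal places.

circle eqns → linear via eq_j − eq_1; set k_j = A_j·A_j − L_j²
k_1 = 36.0000+0.0000−64.2500 = -28.2500
-12.0000·x + 0.0000·y = k_1−k_2 = -78.0000
12.0000·x − 20.0000·y = k_1−k_3 = -82.0000
solve first two rows → x=6.5000, y=8.0000

(6.5000, 8.0000)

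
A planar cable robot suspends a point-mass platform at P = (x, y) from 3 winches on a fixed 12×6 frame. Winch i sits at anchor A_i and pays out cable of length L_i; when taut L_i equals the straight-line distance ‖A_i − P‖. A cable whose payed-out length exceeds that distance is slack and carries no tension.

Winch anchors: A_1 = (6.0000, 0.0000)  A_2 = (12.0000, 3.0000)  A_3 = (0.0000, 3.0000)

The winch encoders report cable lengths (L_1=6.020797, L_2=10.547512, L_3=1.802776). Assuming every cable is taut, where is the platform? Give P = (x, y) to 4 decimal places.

expand ‖A_i−P‖²=L_i² and subtract eq 1 (k_i ≔ ‖A_i‖²−L_i²)
k_1 = 36.0000+0.0000−36.2500 = -0.2500
eq1−eq2 → [-12.0000  -6.0000]·P = -42.0000
eq1−eq3 → [12.0000  -6.0000]·P = -6.0000
2×2 solve → P = (1.5000, 4.0000)

(1.5000, 4.0000)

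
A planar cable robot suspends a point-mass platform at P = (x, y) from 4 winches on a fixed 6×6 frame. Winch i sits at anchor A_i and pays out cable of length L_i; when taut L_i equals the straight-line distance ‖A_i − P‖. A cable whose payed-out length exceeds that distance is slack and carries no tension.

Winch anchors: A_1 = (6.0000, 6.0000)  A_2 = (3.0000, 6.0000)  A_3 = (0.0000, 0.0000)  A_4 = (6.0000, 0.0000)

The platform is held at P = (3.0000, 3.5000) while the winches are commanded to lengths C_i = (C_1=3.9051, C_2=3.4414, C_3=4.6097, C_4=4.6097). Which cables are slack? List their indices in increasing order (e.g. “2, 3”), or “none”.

2

cable 1: √((3.0000)²+(2.5000)²)=3.9051, C_1=3.9051: taut
cable 2: √((0.0000)²+(2.5000)²)=2.5000, C_2=3.4414: slack
cable 3: √((-3.0000)²+(-3.5000)²)=4.6098, C_3=4.6097: taut
cable 4: √((3.0000)²+(-3.5000)²)=4.6098, C_4=4.6097: taut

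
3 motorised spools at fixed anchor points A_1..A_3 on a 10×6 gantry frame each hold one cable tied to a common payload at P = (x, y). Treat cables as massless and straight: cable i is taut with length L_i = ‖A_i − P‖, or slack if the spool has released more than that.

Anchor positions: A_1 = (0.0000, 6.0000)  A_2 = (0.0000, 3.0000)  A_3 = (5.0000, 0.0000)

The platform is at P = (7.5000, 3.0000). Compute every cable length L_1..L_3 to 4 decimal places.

L_1 = √((0.0000−7.5000)² + (6.0000−3.0000)²) = 8.0777
L_2 = √((0.0000−7.5000)² + (3.0000−3.0000)²) = 7.5000
L_3 = √((5.0000−7.5000)² + (0.0000−3.0000)²) = 3.9051

(8.0777, 7.5000, 3.9051)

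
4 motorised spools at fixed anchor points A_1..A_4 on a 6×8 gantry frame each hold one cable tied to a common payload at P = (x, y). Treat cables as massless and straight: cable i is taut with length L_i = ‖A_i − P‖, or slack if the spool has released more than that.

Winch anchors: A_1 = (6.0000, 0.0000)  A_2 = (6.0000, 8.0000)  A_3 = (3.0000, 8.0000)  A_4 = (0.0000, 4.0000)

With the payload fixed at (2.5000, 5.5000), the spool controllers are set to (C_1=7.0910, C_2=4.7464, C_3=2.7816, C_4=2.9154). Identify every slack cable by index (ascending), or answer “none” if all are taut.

cable 1: L_1 = ‖A_1−P‖ = 6.5192;  C_1 = 7.0910 → slack
cable 2: L_2 = ‖A_2−P‖ = 4.3012;  C_2 = 4.7464 → slack
cable 3: L_3 = ‖A_3−P‖ = 2.5495;  C_3 = 2.7816 → slack
cable 4: L_4 = ‖A_4−P‖ = 2.9155;  C_4 = 2.9154 → taut

1, 2, 3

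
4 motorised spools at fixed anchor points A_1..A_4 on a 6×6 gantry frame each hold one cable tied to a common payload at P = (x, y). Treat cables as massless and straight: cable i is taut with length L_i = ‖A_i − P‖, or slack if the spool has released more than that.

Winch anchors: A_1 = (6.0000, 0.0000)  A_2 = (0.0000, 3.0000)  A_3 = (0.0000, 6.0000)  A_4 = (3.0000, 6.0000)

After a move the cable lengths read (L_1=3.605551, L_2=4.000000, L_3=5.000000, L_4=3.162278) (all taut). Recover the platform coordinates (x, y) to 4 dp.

expand ‖A_i−P‖²=L_i² and subtract eq 1 (k_i ≔ ‖A_i‖²−L_i²)
k_1 = 36.0000+0.0000−13.0000 = 23.0000
eq1−eq2 → [12.0000  -6.0000]·P = 30.0000
eq1−eq3 → [12.0000  -12.0000]·P = 12.0000
eq1−eq4 → [6.0000  -12.0000]·P = -12.0000
2×2 solve → P = (4.0000, 3.0000)
check cable 4: ‖A_4−P‖² = 10.0000 ≈ L_4² = 10.0000 ✓

(4.0000, 3.0000)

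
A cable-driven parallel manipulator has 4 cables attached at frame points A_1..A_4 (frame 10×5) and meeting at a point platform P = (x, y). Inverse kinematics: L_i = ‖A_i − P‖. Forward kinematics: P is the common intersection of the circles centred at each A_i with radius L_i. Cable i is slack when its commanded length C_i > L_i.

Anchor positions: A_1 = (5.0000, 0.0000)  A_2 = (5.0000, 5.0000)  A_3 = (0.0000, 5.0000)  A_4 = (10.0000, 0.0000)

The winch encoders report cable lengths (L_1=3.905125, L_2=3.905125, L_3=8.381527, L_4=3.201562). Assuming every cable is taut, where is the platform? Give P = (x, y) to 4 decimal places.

expand ‖A_i−P‖²=L_i² and subtract eq 1 (q_i ≔ ‖A_i‖²−L_i²)
q_1 = 25.0000+0.0000−15.2500 = 9.7500
eq1−eq2 → [0.0000  -10.0000]·P = -25.0000
eq1−eq3 → [10.0000  -10.0000]·P = 55.0000
eq1−eq4 → [-10.0000  0.0000]·P = -80.0000
2×2 solve → P = (8.0000, 2.5000)
check cable 4: ‖A_4−P‖² = 10.2500 ≈ L_4² = 10.2500 ✓

(8.0000, 2.5000)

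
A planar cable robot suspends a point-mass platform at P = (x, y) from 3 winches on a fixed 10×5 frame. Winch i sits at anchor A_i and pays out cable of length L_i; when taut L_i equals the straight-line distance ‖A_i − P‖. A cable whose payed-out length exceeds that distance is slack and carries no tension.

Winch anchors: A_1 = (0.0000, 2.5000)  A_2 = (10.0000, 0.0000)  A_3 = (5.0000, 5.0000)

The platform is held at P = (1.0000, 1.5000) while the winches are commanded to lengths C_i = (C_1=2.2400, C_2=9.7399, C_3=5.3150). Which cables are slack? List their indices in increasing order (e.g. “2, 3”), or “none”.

cable 1: √((-1.0000)²+(1.0000)²)=1.4142, C_1=2.2400: slack
cable 2: √((9.0000)²+(-1.5000)²)=9.1241, C_2=9.7399: slack
cable 3: √((4.0000)²+(3.5000)²)=5.3151, C_3=5.3150: taut

1, 2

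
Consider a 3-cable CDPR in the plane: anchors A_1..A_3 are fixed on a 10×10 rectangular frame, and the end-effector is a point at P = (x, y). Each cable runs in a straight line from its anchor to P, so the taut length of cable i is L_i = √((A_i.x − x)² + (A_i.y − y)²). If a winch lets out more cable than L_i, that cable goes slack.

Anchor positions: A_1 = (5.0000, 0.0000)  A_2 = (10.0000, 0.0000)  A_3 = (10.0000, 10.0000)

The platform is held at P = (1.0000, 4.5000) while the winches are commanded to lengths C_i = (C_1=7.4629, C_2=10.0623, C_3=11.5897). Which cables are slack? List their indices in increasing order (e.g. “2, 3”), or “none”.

i=1: geometric 6.0208 vs commanded 7.4629 ⇒ slack
i=2: geometric 10.0623 vs commanded 10.0623 ⇒ taut
i=3: geometric 10.5475 vs commanded 11.5897 ⇒ slack

1, 3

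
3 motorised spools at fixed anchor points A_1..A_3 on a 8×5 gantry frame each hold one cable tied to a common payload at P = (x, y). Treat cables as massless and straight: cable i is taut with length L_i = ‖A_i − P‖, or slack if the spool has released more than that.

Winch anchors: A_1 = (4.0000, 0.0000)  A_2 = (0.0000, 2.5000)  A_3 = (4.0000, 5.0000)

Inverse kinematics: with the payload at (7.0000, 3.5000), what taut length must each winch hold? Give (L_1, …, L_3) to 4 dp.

cable 1: Δx=-3.0000, Δy=-3.5000; L_1 = √(Δx²+Δy²) = 4.6098
cable 2: Δx=-7.0000, Δy=-1.0000; L_2 = √(Δx²+Δy²) = 7.0711
cable 3: Δx=-3.0000, Δy=1.5000; L_3 = √(Δx²+Δy²) = 3.3541

(4.6098, 7.0711, 3.3541)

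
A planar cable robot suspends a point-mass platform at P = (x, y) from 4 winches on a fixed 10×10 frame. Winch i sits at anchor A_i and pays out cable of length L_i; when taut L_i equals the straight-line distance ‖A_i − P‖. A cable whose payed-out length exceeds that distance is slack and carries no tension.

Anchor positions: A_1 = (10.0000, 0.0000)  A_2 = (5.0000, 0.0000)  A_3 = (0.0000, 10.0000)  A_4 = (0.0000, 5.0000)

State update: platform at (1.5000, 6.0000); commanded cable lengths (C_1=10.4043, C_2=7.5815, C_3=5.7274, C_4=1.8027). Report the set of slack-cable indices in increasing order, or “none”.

cable 1: L_1 = ‖A_1−P‖ = 10.4043;  C_1 = 10.4043 → taut
cable 2: L_2 = ‖A_2−P‖ = 6.9462;  C_2 = 7.5815 → slack
cable 3: L_3 = ‖A_3−P‖ = 4.2720;  C_3 = 5.7274 → slack
cable 4: L_4 = ‖A_4−P‖ = 1.8028;  C_4 = 1.8027 → taut

2, 3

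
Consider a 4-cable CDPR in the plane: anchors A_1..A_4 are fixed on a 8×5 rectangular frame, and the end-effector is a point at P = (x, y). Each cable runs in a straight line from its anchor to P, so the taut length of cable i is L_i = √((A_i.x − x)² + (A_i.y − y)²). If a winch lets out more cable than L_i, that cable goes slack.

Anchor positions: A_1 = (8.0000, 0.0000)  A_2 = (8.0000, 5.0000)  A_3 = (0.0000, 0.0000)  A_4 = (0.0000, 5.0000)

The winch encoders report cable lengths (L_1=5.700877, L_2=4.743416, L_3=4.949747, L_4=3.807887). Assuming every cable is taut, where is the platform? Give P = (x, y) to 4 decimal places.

(3.5000, 3.5000)

each cable: (A_i−P)·(A_i−P) = L_i²; let k_i = ‖A_i‖²−L_i²
k_1 = 64.0000+0.0000−32.5000 = 31.5000
row 1: 0.0000x − 10.0000y = -35.0000  (k_2=66.5000)
row 2: 16.0000x + 0.0000y = 56.0000  (k_3=-24.5000)
row 3: 16.0000x − 10.0000y = 21.0000  (k_4=10.5000)
Cramer on rows 1–2 → x = 3.5000, y = 3.5000
check cable 4: ‖A_4−P‖² = 14.5000 ≈ L_4² = 14.5000 ✓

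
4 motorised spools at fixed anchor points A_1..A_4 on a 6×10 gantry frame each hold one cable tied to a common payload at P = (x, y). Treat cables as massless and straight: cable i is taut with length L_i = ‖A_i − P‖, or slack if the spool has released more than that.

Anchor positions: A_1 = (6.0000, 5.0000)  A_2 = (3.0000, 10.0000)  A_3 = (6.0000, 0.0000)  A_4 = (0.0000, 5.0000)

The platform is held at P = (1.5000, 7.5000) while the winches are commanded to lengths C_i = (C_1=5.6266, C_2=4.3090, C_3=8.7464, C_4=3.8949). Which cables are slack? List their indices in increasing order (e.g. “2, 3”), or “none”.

1, 2, 4

cable 1: L_1 = ‖A_1−P‖ = 5.1478;  C_1 = 5.6266 → slack
cable 2: L_2 = ‖A_2−P‖ = 2.9155;  C_2 = 4.3090 → slack
cable 3: L_3 = ‖A_3−P‖ = 8.7464;  C_3 = 8.7464 → taut
cable 4: L_4 = ‖A_4−P‖ = 2.9155;  C_4 = 3.8949 → slack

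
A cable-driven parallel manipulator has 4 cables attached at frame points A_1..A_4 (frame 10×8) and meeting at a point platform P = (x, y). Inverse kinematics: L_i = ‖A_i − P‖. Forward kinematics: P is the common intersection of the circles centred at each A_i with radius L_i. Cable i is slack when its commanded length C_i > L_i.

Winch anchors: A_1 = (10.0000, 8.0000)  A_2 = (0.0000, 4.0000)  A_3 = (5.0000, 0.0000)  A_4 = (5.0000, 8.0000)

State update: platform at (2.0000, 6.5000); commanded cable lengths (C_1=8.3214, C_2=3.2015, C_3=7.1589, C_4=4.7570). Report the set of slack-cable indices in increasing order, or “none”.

cable 1: √((8.0000)²+(1.5000)²)=8.1394, C_1=8.3214: slack
cable 2: √((-2.0000)²+(-2.5000)²)=3.2016, C_2=3.2015: taut
cable 3: √((3.0000)²+(-6.5000)²)=7.1589, C_3=7.1589: taut
cable 4: √((3.0000)²+(1.5000)²)=3.3541, C_4=4.7570: slack

1, 4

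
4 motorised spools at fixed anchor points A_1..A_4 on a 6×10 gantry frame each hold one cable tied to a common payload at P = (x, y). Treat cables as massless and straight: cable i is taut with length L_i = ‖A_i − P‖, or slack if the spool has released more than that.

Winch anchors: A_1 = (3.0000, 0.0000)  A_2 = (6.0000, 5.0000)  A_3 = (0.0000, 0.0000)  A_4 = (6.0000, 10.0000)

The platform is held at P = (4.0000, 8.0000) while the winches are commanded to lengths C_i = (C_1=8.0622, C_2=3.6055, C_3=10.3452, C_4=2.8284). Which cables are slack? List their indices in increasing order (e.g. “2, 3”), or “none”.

i=1: geometric 8.0623 vs commanded 8.0622 ⇒ taut
i=2: geometric 3.6056 vs commanded 3.6055 ⇒ taut
i=3: geometric 8.9443 vs commanded 10.3452 ⇒ slack
i=4: geometric 2.8284 vs commanded 2.8284 ⇒ taut

3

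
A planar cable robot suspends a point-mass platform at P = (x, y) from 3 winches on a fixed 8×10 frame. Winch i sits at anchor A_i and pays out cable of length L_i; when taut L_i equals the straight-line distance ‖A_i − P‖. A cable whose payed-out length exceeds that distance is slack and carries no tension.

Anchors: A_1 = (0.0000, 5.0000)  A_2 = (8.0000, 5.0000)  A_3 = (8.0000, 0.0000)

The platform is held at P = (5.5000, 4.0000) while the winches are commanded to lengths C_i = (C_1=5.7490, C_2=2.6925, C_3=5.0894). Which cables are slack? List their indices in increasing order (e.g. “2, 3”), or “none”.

1, 3

cable 1: √((-5.5000)²+(1.0000)²)=5.5902, C_1=5.7490: slack
cable 2: √((2.5000)²+(1.0000)²)=2.6926, C_2=2.6925: taut
cable 3: √((2.5000)²+(-4.0000)²)=4.7170, C_3=5.0894: slack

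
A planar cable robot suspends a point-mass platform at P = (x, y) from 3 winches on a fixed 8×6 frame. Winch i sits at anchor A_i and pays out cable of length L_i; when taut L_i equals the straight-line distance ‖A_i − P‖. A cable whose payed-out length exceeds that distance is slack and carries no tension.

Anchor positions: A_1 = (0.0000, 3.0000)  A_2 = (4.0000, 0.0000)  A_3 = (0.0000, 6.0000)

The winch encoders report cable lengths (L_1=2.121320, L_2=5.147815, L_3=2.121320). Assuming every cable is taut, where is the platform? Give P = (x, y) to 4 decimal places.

each cable: (A_i−P)·(A_i−P) = L_i²; let c_i = ‖A_i‖²−L_i²
c_1 = 0.0000+9.0000−4.5000 = 4.5000
row 1: -8.0000x + 6.0000y = 15.0000  (c_2=-10.5000)
row 2: 0.0000x − 6.0000y = -27.0000  (c_3=31.5000)
Cramer on rows 1–2 → x = 1.5000, y = 4.5000

(1.5000, 4.5000)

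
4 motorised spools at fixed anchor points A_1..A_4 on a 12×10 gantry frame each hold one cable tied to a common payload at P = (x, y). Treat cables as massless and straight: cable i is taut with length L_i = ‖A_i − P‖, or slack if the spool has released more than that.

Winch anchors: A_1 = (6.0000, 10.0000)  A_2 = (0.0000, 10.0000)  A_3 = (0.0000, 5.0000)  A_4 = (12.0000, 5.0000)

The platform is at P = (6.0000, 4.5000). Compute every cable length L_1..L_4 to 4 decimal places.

cable 1: Δx=0.0000, Δy=5.5000; L_1 = √(Δx²+Δy²) = 5.5000
cable 2: Δx=-6.0000, Δy=5.5000; L_2 = √(Δx²+Δy²) = 8.1394
cable 3: Δx=-6.0000, Δy=0.5000; L_3 = √(Δx²+Δy²) = 6.0208
cable 4: Δx=6.0000, Δy=0.5000; L_4 = √(Δx²+Δy²) = 6.0208

(5.5000, 8.1394, 6.0208, 6.0208)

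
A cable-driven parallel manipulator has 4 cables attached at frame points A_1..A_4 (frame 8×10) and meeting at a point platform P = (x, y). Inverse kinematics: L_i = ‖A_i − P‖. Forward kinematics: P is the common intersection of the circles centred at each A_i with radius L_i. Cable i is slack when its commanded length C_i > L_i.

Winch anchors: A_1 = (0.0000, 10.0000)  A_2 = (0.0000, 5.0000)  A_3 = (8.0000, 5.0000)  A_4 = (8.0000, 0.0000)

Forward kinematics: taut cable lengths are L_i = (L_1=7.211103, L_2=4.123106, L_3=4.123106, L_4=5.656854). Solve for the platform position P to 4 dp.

(4.0000, 4.0000)

circle eqns → linear via eq_j − eq_1; set q_j = A_j·A_j − L_j²
q_1 = 0.0000+100.0000−52.0000 = 48.0000
0.0000·x + 10.0000·y = q_1−q_2 = 40.0000
-16.0000·x + 10.0000·y = q_1−q_3 = -24.0000
-16.0000·x + 20.0000·y = q_1−q_4 = 16.0000
solve first two rows → x=4.0000, y=4.0000
check cable 4: ‖A_4−P‖² = 32.0000 ≈ L_4² = 32.0000 ✓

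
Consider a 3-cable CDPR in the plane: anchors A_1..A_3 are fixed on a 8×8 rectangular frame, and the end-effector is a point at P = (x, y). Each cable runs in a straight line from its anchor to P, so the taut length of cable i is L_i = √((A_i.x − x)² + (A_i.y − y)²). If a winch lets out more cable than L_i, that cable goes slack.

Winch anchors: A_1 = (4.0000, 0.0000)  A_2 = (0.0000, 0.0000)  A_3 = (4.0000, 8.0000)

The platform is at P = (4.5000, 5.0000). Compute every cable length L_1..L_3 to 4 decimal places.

L_1 = √((4.0000−4.5000)² + (0.0000−5.0000)²) = 5.0249
L_2 = √((0.0000−4.5000)² + (0.0000−5.0000)²) = 6.7268
L_3 = √((4.0000−4.5000)² + (8.0000−5.0000)²) = 3.0414

(5.0249, 6.7268, 3.0414)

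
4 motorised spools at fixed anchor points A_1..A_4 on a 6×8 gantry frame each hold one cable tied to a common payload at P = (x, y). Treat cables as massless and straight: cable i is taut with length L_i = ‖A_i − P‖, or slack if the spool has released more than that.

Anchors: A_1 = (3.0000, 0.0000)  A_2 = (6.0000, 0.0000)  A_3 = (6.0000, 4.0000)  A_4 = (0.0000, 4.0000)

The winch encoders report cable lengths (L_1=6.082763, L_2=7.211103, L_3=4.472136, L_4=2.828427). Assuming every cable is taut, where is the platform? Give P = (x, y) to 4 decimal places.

circle eqns → linear via eq_j − eq_1; set k_j = A_j·A_j − L_j²
k_1 = 9.0000+0.0000−37.0000 = -28.0000
-6.0000·x + 0.0000·y = k_1−k_2 = -12.0000
-6.0000·x − 8.0000·y = k_1−k_3 = -60.0000
6.0000·x − 8.0000·y = k_1−k_4 = -36.0000
solve first two rows → x=2.0000, y=6.0000
check cable 4: ‖A_4−P‖² = 8.0000 ≈ L_4² = 8.0000 ✓

(2.0000, 6.0000)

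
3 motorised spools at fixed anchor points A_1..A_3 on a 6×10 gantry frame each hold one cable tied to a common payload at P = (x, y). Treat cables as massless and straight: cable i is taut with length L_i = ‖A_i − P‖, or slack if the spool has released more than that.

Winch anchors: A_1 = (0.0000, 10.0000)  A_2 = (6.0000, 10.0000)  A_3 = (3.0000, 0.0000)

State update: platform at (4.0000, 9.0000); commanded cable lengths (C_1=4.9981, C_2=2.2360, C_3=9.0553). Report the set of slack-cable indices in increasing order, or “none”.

cable 1: L_1 = ‖A_1−P‖ = 4.1231;  C_1 = 4.9981 → slack
cable 2: L_2 = ‖A_2−P‖ = 2.2361;  C_2 = 2.2360 → taut
cable 3: L_3 = ‖A_3−P‖ = 9.0554;  C_3 = 9.0553 → taut

1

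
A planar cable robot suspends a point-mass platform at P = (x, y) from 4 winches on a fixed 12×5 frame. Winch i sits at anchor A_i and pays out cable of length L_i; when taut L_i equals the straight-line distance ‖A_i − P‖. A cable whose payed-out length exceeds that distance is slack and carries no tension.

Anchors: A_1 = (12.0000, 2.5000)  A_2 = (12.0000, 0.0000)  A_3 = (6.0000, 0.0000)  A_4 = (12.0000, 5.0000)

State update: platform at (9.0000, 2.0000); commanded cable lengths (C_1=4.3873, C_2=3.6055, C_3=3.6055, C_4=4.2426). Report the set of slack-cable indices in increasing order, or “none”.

1

cable 1: L_1 = ‖A_1−P‖ = 3.0414;  C_1 = 4.3873 → slack
cable 2: L_2 = ‖A_2−P‖ = 3.6056;  C_2 = 3.6055 → taut
cable 3: L_3 = ‖A_3−P‖ = 3.6056;  C_3 = 3.6055 → taut
cable 4: L_4 = ‖A_4−P‖ = 4.2426;  C_4 = 4.2426 → taut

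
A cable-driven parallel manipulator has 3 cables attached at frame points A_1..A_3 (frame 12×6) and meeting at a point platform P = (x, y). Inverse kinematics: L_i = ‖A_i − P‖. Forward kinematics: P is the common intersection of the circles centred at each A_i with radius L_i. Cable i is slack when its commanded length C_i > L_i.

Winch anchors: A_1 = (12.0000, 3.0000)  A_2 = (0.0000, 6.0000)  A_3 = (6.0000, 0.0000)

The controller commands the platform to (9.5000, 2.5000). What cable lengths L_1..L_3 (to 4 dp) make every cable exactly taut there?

cable 1: Δx=2.5000, Δy=0.5000; L_1 = √(Δx²+Δy²) = 2.5495
cable 2: Δx=-9.5000, Δy=3.5000; L_2 = √(Δx²+Δy²) = 10.1242
cable 3: Δx=-3.5000, Δy=-2.5000; L_3 = √(Δx²+Δy²) = 4.3012

(2.5495, 10.1242, 4.3012)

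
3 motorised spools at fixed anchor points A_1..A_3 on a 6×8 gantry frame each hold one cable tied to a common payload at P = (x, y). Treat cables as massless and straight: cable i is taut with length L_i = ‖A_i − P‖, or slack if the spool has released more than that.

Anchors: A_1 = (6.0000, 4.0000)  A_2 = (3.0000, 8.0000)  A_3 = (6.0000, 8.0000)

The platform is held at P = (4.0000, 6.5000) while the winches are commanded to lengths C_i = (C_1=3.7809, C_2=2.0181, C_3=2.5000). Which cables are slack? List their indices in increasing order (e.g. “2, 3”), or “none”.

cable 1: L_1 = ‖A_1−P‖ = 3.2016;  C_1 = 3.7809 → slack
cable 2: L_2 = ‖A_2−P‖ = 1.8028;  C_2 = 2.0181 → slack
cable 3: L_3 = ‖A_3−P‖ = 2.5000;  C_3 = 2.5000 → taut

1, 2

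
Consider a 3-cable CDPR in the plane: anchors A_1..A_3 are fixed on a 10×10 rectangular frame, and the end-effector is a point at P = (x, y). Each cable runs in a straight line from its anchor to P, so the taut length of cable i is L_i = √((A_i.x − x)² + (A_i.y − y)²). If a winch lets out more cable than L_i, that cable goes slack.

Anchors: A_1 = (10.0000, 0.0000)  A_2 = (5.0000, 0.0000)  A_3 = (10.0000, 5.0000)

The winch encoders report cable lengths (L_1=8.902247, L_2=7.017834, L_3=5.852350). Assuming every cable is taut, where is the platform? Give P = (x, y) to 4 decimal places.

each cable: (A_i−P)·(A_i−P) = L_i²; let c_i = ‖A_i‖²−L_i²
c_1 = 100.0000+0.0000−79.2500 = 20.7500
row 1: 10.0000x + 0.0000y = 45.0000  (c_2=-24.2500)
row 2: 0.0000x − 10.0000y = -70.0000  (c_3=90.7500)
Cramer on rows 1–2 → x = 4.5000, y = 7.0000

(4.5000, 7.0000)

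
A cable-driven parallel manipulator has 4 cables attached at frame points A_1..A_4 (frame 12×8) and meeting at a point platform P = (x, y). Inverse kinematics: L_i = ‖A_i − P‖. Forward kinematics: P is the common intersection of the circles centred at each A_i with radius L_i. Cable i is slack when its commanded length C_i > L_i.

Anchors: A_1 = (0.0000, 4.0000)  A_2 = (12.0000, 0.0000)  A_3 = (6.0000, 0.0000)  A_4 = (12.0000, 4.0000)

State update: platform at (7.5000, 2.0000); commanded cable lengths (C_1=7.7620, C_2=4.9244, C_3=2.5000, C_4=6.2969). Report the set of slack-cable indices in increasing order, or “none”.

cable 1: √((-7.5000)²+(2.0000)²)=7.7621, C_1=7.7620: taut
cable 2: √((4.5000)²+(-2.0000)²)=4.9244, C_2=4.9244: taut
cable 3: √((-1.5000)²+(-2.0000)²)=2.5000, C_3=2.5000: taut
cable 4: √((4.5000)²+(2.0000)²)=4.9244, C_4=6.2969: slack

4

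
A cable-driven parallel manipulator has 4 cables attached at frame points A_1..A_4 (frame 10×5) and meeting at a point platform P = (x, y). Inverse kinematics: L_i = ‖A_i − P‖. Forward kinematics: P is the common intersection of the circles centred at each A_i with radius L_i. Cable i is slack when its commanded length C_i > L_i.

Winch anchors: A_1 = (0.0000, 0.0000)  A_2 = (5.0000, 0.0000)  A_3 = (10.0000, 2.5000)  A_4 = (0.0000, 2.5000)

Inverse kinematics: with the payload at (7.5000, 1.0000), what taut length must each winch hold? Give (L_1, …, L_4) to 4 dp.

(7.5664, 2.6926, 2.9155, 7.6485)

L_1: Δ = A_1−P = (-7.5000, -1.0000) → ‖Δ‖ = √57.2500 = 7.5664
L_2: Δ = A_2−P = (-2.5000, -1.0000) → ‖Δ‖ = √7.2500 = 2.6926
L_3: Δ = A_3−P = (2.5000, 1.5000) → ‖Δ‖ = √8.5000 = 2.9155
L_4: Δ = A_4−P = (-7.5000, 1.5000) → ‖Δ‖ = √58.5000 = 7.6485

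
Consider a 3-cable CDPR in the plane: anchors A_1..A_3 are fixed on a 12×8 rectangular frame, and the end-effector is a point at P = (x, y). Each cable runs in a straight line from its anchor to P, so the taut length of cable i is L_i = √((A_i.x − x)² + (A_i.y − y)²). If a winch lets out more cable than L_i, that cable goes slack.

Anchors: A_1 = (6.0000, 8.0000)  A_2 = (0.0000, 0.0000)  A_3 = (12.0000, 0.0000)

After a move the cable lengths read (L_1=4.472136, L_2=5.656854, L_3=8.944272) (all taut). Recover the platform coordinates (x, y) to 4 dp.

circle eqns → linear via eq_j − eq_1; set q_j = A_j·A_j − L_j²
q_1 = 36.0000+64.0000−20.0000 = 80.0000
12.0000·x + 16.0000·y = q_1−q_2 = 112.0000
-12.0000·x + 16.0000·y = q_1−q_3 = 16.0000
solve first two rows → x=4.0000, y=4.0000

(4.0000, 4.0000)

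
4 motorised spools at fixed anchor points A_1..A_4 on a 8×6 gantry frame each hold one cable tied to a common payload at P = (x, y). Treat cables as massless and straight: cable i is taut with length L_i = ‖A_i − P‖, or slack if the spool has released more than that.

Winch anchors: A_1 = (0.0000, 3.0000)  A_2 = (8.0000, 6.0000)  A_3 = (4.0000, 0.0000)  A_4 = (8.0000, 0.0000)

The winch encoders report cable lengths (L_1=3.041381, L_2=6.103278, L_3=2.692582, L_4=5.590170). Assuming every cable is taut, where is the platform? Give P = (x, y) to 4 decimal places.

expand ‖A_i−P‖²=L_i² and subtract eq 1 (c_i ≔ ‖A_i‖²−L_i²)
c_1 = 0.0000+9.0000−9.2500 = -0.2500
eq1−eq2 → [-16.0000  -6.0000]·P = -63.0000
eq1−eq3 → [-8.0000  6.0000]·P = -9.0000
eq1−eq4 → [-16.0000  6.0000]·P = -33.0000
2×2 solve → P = (3.0000, 2.5000)
check cable 4: ‖A_4−P‖² = 31.2500 ≈ L_4² = 31.2500 ✓

(3.0000, 2.5000)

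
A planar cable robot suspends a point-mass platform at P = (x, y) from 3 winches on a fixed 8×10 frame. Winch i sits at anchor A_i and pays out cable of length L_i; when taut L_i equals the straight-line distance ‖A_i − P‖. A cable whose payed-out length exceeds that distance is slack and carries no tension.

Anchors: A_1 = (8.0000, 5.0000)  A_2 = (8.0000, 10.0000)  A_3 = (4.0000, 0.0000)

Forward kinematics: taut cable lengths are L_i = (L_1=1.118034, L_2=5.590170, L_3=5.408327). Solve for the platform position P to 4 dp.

(7.0000, 4.5000)

each cable: (A_i−P)·(A_i−P) = L_i²; let c_i = ‖A_i‖²−L_i²
c_1 = 64.0000+25.0000−1.2500 = 87.7500
row 1: 0.0000x − 10.0000y = -45.0000  (c_2=132.7500)
row 2: 8.0000x + 10.0000y = 101.0000  (c_3=-13.2500)
Cramer on rows 1–2 → x = 7.0000, y = 4.5000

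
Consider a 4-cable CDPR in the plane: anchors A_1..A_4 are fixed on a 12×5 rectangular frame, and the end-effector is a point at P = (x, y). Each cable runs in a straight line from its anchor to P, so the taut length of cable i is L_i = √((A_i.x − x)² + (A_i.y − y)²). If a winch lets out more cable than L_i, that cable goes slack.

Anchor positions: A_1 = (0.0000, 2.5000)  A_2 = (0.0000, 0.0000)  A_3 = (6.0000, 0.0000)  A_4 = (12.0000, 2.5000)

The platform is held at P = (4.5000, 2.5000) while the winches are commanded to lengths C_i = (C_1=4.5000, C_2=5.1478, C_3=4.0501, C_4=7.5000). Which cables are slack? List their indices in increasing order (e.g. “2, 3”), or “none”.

3

i=1: geometric 4.5000 vs commanded 4.5000 ⇒ taut
i=2: geometric 5.1478 vs commanded 5.1478 ⇒ taut
i=3: geometric 2.9155 vs commanded 4.0501 ⇒ slack
i=4: geometric 7.5000 vs commanded 7.5000 ⇒ taut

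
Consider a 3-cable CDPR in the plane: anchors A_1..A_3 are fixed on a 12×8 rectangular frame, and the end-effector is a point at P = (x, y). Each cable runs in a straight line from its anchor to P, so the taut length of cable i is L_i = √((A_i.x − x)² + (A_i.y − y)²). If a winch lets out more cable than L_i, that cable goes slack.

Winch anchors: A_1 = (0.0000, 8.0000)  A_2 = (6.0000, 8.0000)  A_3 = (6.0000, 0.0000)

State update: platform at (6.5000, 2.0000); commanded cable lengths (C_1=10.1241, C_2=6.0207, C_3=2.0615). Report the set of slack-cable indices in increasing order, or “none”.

1

i=1: geometric 8.8459 vs commanded 10.1241 ⇒ slack
i=2: geometric 6.0208 vs commanded 6.0207 ⇒ taut
i=3: geometric 2.0616 vs commanded 2.0615 ⇒ taut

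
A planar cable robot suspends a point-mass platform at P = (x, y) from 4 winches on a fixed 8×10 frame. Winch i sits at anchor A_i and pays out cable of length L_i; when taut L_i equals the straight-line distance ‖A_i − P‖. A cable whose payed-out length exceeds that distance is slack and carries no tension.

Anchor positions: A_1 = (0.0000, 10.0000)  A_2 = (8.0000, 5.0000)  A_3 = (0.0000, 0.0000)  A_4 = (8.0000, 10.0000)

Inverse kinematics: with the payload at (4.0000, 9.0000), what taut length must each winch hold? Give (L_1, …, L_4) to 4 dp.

L_1: Δ = A_1−P = (-4.0000, 1.0000) → ‖Δ‖ = √17.0000 = 4.1231
L_2: Δ = A_2−P = (4.0000, -4.0000) → ‖Δ‖ = √32.0000 = 5.6569
L_3: Δ = A_3−P = (-4.0000, -9.0000) → ‖Δ‖ = √97.0000 = 9.8489
L_4: Δ = A_4−P = (4.0000, 1.0000) → ‖Δ‖ = √17.0000 = 4.1231

(4.1231, 5.6569, 9.8489, 4.1231)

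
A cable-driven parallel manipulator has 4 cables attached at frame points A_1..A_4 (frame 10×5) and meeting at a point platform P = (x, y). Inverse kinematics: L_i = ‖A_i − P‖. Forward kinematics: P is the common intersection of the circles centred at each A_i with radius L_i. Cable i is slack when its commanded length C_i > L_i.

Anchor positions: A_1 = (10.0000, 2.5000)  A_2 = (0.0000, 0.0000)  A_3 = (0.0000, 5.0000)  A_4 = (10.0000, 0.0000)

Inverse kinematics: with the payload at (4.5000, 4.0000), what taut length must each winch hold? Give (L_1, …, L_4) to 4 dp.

(5.7009, 6.0208, 4.6098, 6.8007)

L_1 = √((10.0000−4.5000)² + (2.5000−4.0000)²) = 5.7009
L_2 = √((0.0000−4.5000)² + (0.0000−4.0000)²) = 6.0208
L_3 = √((0.0000−4.5000)² + (5.0000−4.0000)²) = 4.6098
L_4 = √((10.0000−4.5000)² + (0.0000−4.0000)²) = 6.8007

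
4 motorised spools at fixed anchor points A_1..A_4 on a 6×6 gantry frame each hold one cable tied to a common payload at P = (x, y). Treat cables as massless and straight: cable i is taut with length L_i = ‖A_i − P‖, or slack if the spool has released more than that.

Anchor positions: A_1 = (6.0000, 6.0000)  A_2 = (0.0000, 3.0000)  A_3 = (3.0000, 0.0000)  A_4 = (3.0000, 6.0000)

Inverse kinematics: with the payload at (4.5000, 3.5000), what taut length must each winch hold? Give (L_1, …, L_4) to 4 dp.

(2.9155, 4.5277, 3.8079, 2.9155)

L_1: Δ = A_1−P = (1.5000, 2.5000) → ‖Δ‖ = √8.5000 = 2.9155
L_2: Δ = A_2−P = (-4.5000, -0.5000) → ‖Δ‖ = √20.5000 = 4.5277
L_3: Δ = A_3−P = (-1.5000, -3.5000) → ‖Δ‖ = √14.5000 = 3.8079
L_4: Δ = A_4−P = (-1.5000, 2.5000) → ‖Δ‖ = √8.5000 = 2.9155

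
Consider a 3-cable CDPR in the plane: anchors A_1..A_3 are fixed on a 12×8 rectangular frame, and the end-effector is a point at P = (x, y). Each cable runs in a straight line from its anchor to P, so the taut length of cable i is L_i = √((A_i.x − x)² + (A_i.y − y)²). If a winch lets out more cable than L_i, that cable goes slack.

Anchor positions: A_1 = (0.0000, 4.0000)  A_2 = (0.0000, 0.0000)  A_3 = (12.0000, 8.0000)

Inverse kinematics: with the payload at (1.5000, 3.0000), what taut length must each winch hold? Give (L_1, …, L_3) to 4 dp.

(1.8028, 3.3541, 11.6297)

L_1: Δ = A_1−P = (-1.5000, 1.0000) → ‖Δ‖ = √3.2500 = 1.8028
L_2: Δ = A_2−P = (-1.5000, -3.0000) → ‖Δ‖ = √11.2500 = 3.3541
L_3: Δ = A_3−P = (10.5000, 5.0000) → ‖Δ‖ = √135.2500 = 11.6297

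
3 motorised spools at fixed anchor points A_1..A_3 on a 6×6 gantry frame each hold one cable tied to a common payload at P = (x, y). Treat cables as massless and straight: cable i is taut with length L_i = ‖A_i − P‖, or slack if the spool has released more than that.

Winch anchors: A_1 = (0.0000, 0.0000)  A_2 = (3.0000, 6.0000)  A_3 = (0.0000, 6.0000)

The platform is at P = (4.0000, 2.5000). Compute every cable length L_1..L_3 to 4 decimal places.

(4.7170, 3.6401, 5.3151)

L_1 = √((0.0000−4.0000)² + (0.0000−2.5000)²) = 4.7170
L_2 = √((3.0000−4.0000)² + (6.0000−2.5000)²) = 3.6401
L_3 = √((0.0000−4.0000)² + (6.0000−2.5000)²) = 5.3151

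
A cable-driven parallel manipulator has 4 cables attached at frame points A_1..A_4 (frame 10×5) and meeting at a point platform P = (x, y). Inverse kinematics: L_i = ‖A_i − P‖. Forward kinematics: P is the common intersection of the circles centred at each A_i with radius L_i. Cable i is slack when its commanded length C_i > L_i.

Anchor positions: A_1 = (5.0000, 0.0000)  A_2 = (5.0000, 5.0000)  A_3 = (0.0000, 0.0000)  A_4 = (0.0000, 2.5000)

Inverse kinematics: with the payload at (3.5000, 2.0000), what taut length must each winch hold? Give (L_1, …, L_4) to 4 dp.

L_1: Δ = A_1−P = (1.5000, -2.0000) → ‖Δ‖ = √6.2500 = 2.5000
L_2: Δ = A_2−P = (1.5000, 3.0000) → ‖Δ‖ = √11.2500 = 3.3541
L_3: Δ = A_3−P = (-3.5000, -2.0000) → ‖Δ‖ = √16.2500 = 4.0311
L_4: Δ = A_4−P = (-3.5000, 0.5000) → ‖Δ‖ = √12.5000 = 3.5355

(2.5000, 3.3541, 4.0311, 3.5355)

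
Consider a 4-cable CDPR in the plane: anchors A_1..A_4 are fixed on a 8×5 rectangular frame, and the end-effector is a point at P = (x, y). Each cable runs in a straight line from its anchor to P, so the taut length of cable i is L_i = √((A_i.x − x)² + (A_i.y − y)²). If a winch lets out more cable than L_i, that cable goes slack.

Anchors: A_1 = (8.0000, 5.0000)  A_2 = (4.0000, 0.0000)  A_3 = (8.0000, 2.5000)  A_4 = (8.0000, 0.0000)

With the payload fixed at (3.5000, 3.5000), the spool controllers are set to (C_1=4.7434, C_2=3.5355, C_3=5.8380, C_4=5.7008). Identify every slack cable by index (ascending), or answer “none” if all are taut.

cable 1: L_1 = ‖A_1−P‖ = 4.7434;  C_1 = 4.7434 → taut
cable 2: L_2 = ‖A_2−P‖ = 3.5355;  C_2 = 3.5355 → taut
cable 3: L_3 = ‖A_3−P‖ = 4.6098;  C_3 = 5.8380 → slack
cable 4: L_4 = ‖A_4−P‖ = 5.7009;  C_4 = 5.7008 → taut

3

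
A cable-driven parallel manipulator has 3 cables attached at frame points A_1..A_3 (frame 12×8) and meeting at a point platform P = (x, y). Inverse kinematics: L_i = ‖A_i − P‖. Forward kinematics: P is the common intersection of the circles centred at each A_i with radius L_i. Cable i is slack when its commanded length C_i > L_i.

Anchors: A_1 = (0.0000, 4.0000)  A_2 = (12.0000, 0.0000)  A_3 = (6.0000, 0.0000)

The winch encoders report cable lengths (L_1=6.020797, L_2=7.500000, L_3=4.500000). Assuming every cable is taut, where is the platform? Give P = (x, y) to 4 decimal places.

circle eqns → linear via eq_j − eq_1; set k_j = A_j·A_j − L_j²
k_1 = 0.0000+16.0000−36.2500 = -20.2500
-24.0000·x + 8.0000·y = k_1−k_2 = -108.0000
-12.0000·x + 8.0000·y = k_1−k_3 = -36.0000
solve first two rows → x=6.0000, y=4.5000

(6.0000, 4.5000)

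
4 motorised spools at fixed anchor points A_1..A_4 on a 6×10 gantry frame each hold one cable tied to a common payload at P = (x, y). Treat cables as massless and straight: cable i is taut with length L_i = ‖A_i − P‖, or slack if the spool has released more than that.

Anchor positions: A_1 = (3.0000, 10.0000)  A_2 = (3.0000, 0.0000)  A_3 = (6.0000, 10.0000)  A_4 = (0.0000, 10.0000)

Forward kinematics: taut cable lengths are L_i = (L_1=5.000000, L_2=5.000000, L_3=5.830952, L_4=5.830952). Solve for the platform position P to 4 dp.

(3.0000, 5.0000)

each cable: (A_i−P)·(A_i−P) = L_i²; let k_i = ‖A_i‖²−L_i²
k_1 = 9.0000+100.0000−25.0000 = 84.0000
row 1: 0.0000x + 20.0000y = 100.0000  (k_2=-16.0000)
row 2: -6.0000x + 0.0000y = -18.0000  (k_3=102.0000)
row 3: 6.0000x + 0.0000y = 18.0000  (k_4=66.0000)
Cramer on rows 1–2 → x = 3.0000, y = 5.0000
check cable 4: ‖A_4−P‖² = 34.0000 ≈ L_4² = 34.0000 ✓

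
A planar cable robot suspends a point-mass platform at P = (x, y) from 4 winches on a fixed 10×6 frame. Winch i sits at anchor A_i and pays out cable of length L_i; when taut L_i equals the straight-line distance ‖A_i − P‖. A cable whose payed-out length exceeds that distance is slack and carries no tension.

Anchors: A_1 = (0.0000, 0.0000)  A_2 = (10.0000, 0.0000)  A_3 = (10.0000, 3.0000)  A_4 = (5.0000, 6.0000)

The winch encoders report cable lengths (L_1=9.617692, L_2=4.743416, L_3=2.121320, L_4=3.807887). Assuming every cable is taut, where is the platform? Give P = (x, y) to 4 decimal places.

each cable: (A_i−P)·(A_i−P) = L_i²; let c_i = ‖A_i‖²−L_i²
c_1 = 0.0000+0.0000−92.5000 = -92.5000
row 1: -20.0000x + 0.0000y = -170.0000  (c_2=77.5000)
row 2: -20.0000x − 6.0000y = -197.0000  (c_3=104.5000)
row 3: -10.0000x − 12.0000y = -139.0000  (c_4=46.5000)
Cramer on rows 1–2 → x = 8.5000, y = 4.5000
check cable 4: ‖A_4−P‖² = 14.5000 ≈ L_4² = 14.5000 ✓

(8.5000, 4.5000)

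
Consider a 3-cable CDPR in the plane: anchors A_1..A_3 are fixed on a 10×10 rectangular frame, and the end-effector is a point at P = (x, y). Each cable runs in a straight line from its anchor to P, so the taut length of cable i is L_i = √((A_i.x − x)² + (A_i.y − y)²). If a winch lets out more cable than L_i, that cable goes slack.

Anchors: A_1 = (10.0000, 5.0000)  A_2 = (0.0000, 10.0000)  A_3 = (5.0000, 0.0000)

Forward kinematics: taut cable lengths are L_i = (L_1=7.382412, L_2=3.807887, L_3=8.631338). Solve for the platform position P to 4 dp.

(3.5000, 8.5000)

expand ‖A_i−P‖²=L_i² and subtract eq 1 (c_i ≔ ‖A_i‖²−L_i²)
c_1 = 100.0000+25.0000−54.5000 = 70.5000
eq1−eq2 → [20.0000  -10.0000]·P = -15.0000
eq1−eq3 → [10.0000  10.0000]·P = 120.0000
2×2 solve → P = (3.5000, 8.5000)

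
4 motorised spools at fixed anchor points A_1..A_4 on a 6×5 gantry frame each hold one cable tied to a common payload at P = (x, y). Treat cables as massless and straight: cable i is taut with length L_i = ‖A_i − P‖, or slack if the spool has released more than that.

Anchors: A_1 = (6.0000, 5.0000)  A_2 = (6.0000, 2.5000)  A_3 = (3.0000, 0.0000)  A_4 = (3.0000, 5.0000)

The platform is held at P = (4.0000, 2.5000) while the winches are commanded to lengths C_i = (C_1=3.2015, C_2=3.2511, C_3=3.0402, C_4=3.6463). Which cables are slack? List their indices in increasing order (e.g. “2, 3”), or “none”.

2, 3, 4

cable 1: L_1 = ‖A_1−P‖ = 3.2016;  C_1 = 3.2015 → taut
cable 2: L_2 = ‖A_2−P‖ = 2.0000;  C_2 = 3.2511 → slack
cable 3: L_3 = ‖A_3−P‖ = 2.6926;  C_3 = 3.0402 → slack
cable 4: L_4 = ‖A_4−P‖ = 2.6926;  C_4 = 3.6463 → slack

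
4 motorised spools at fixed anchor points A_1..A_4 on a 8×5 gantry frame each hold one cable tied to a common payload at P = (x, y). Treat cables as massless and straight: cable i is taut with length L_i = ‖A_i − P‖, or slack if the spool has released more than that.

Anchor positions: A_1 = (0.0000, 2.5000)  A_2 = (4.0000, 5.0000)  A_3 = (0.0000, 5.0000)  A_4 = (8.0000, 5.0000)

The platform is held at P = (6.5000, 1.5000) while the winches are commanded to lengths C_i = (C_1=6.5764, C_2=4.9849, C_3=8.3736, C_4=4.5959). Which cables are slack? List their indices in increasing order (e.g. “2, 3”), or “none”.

2, 3, 4

cable 1: √((-6.5000)²+(1.0000)²)=6.5765, C_1=6.5764: taut
cable 2: √((-2.5000)²+(3.5000)²)=4.3012, C_2=4.9849: slack
cable 3: √((-6.5000)²+(3.5000)²)=7.3824, C_3=8.3736: slack
cable 4: √((1.5000)²+(3.5000)²)=3.8079, C_4=4.5959: slack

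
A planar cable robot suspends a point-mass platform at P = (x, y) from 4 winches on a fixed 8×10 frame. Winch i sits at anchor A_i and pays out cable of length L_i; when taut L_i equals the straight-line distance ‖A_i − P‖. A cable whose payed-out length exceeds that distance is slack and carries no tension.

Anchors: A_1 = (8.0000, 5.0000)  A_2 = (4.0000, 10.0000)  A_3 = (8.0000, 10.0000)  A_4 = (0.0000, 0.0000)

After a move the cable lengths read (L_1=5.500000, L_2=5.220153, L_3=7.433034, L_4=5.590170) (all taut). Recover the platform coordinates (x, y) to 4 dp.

(2.5000, 5.0000)

each cable: (A_i−P)·(A_i−P) = L_i²; let q_i = ‖A_i‖²−L_i²
q_1 = 64.0000+25.0000−30.2500 = 58.7500
row 1: 8.0000x − 10.0000y = -30.0000  (q_2=88.7500)
row 2: 0.0000x − 10.0000y = -50.0000  (q_3=108.7500)
row 3: 16.0000x + 10.0000y = 90.0000  (q_4=-31.2500)
Cramer on rows 1–2 → x = 2.5000, y = 5.0000
check cable 4: ‖A_4−P‖² = 31.2500 ≈ L_4² = 31.2500 ✓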